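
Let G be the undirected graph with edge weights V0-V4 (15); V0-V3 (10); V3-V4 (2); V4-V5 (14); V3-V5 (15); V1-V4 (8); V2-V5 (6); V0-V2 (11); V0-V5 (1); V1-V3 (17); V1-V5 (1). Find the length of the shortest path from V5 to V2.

6

Comparing a few candidate routes:
V5→V2: 6
V5→V1→V4→V0→V2: 1 + 8 + 15 + 11 = 35
V5→V1→V4→V3→V0→V2: 1 + 8 + 2 + 10 + 11 = 32
V5→V0→V2: 1 + 11 = 12
Shortest: 6.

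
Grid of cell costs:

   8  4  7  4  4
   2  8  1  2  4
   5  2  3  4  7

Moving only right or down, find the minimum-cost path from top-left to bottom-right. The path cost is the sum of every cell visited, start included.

31

One optimal route is r0c0 → r1c0 → r2c0 → r2c1 → r2c2 → r2c3 → r2c4.
Its cost is 8 + 2 + 5 + 2 + 3 + 4 + 7 = 31.
(Top row then right column would cost 38.)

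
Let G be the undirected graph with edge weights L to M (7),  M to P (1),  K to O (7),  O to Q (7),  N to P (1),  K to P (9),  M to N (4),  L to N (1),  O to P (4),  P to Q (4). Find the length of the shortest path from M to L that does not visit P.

Paths from M to L avoiding P:
M - N - L: 4 + 1 = 5
M - L: 7
The minimum is 5.

5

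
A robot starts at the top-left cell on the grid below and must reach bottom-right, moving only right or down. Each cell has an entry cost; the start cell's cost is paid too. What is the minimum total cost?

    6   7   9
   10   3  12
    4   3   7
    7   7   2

28

Take [0,0] [0,1] [1,1] [2,1] [2,2] [3,2] for a total of 6 + 7 + 3 + 3 + 7 + 2 = 28.
For comparison, the top-then-right route costs 43.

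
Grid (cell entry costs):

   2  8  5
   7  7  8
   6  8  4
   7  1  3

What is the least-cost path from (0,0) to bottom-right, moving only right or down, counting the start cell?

26

Take (0,0)→(1,0)→(2,0)→(3,0)→(3,1)→(3,2) for a total of 2 + 7 + 6 + 7 + 1 + 3 = 26.
(Top row then right column would cost 30.)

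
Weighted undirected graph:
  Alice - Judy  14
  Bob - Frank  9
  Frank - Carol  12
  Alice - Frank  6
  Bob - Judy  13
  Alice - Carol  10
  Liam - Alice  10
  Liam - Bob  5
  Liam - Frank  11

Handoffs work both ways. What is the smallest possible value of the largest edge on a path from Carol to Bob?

10

A few of the Carol→Bob routes:
Carol→Alice→Frank→Liam→Bob: max(10, 6, 11, 5) = 11
Carol→Alice→Frank→Bob: max(10, 6, 9) = 10
Carol→Frank→Bob: max(12, 9) = 12
Carol→Alice→Liam→Frank→Bob: max(10, 10, 11, 9) = 11
Carol→Frank→Liam→Bob: max(12, 11, 5) = 12
Carol→Alice→Liam→Bob: max(10, 10, 5) = 10
Best route has worst link 10.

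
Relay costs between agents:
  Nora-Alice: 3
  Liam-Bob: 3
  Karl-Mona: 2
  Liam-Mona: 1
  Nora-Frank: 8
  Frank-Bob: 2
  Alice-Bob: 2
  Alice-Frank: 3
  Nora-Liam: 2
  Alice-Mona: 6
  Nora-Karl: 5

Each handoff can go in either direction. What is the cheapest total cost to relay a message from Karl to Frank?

Comparing a few candidate routes:
Karl-Mona-Alice-Frank: 2 + 6 + 3 = 11
Karl-Mona-Liam-Bob-Frank: 2 + 1 + 3 + 2 = 8
Karl-Mona-Liam-Bob-Alice-Frank: 2 + 1 + 3 + 2 + 3 = 11
Karl-Nora-Alice-Frank: 5 + 3 + 3 = 11
Karl-Mona-Liam-Nora-Alice-Frank: 2 + 1 + 2 + 3 + 3 = 11
Shortest: 8.

8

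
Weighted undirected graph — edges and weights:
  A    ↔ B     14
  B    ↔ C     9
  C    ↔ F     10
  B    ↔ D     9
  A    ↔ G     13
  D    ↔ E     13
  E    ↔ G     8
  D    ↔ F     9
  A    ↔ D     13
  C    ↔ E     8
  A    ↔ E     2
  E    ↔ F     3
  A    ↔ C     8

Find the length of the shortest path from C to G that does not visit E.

21

A few of the C→G routes:
C → B → D → A → G: 9 + 9 + 13 + 13 = 44
C → B → A → G: 9 + 14 + 13 = 36
C → A → G: 8 + 13 = 21
Shortest: 21.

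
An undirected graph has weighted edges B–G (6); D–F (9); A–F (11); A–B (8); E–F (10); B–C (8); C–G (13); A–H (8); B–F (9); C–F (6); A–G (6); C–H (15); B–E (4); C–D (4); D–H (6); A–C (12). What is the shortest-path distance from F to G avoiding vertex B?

17

Checking several routes:
F→D→H→A→G: 9 + 6 + 8 + 6 = 29
F→D→C→G: 9 + 4 + 13 = 26
F→C→G: 6 + 13 = 19
F→A→G: 11 + 6 = 17
F→C→D→H→A→G: 6 + 4 + 6 + 8 + 6 = 30
F→C→A→G: 6 + 12 + 6 = 24
Shortest: 17.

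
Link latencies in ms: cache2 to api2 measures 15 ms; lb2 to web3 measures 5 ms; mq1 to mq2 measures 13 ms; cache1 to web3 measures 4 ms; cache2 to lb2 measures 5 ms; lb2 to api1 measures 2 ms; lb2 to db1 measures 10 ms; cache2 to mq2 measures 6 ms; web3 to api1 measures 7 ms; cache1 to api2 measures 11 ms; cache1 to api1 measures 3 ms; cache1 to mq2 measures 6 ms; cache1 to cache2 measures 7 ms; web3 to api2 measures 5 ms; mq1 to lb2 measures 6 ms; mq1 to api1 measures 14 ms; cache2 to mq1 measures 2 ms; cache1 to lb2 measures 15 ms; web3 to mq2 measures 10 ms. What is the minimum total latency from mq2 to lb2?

Some routes from mq2 to lb2:
mq2 -> cache2 -> mq1 -> lb2: 6 + 2 + 6 = 14
mq2 -> cache1 -> api1 -> lb2: 6 + 3 + 2 = 11
mq2 -> cache1 -> web3 -> lb2: 6 + 4 + 5 = 15
mq2 -> web3 -> lb2: 10 + 5 = 15
mq2 -> cache2 -> lb2: 6 + 5 = 11
mq2 -> cache2 -> cache1 -> api1 -> lb2: 6 + 7 + 3 + 2 = 18
Best route has total 11 ms.

11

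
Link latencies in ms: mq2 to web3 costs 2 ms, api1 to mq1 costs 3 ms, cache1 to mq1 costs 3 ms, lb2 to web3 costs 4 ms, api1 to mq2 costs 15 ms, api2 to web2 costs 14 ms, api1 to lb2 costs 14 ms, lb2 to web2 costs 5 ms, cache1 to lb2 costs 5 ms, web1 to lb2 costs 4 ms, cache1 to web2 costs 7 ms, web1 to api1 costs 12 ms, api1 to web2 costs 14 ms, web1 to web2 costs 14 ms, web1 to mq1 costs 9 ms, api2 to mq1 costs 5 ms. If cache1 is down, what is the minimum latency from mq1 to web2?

17

Some routes from mq1 to web2 avoiding cache1:
mq1 -> api1 -> web2: 3 + 14 = 17
mq1 -> api2 -> web2: 5 + 14 = 19
mq1 -> web1 -> lb2 -> web2: 9 + 4 + 5 = 18
mq1 -> api1 -> lb2 -> web2: 3 + 14 + 5 = 22
The minimum is 17 ms.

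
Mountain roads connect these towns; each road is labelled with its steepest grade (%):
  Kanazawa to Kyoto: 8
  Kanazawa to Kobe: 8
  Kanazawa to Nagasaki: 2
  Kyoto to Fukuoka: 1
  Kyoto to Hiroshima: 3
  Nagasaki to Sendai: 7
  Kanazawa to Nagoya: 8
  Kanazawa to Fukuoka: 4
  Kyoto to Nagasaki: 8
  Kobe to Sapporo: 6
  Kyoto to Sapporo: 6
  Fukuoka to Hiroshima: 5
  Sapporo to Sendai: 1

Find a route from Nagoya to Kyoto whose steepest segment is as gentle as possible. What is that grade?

8

Checking several routes:
Nagoya→Kanazawa→Nagasaki→Sendai→Sapporo→Kyoto: max(8, 2, 7, 1, 6) = 8
Nagoya→Kanazawa→Kyoto: max(8, 8) = 8
Nagoya→Kanazawa→Nagasaki→Kyoto: max(8, 2, 8) = 8
Best route has worst link 8%.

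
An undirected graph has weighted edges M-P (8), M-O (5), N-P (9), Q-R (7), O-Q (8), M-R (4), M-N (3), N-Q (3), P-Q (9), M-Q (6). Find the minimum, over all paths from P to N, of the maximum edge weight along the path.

A few of the P→N routes:
P-M-Q-N: max(8, 6, 3) = 8
P-M-R-Q-N: max(8, 4, 7, 3) = 8
P-M-N: max(8, 3) = 8
The minimum achievable maximum is 8.

8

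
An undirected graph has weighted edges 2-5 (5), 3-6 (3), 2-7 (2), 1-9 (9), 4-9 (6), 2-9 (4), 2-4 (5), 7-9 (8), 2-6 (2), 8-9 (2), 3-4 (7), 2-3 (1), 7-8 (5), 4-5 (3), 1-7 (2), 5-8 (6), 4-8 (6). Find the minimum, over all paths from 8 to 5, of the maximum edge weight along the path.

Some routes from 8 to 5:
8→7→2→5: max(5, 2, 5) = 5
8→7→2→4→5: max(5, 2, 5, 3) = 5
8→9→2→4→5: max(2, 4, 5, 3) = 5
The minimum achievable maximum is 5.

5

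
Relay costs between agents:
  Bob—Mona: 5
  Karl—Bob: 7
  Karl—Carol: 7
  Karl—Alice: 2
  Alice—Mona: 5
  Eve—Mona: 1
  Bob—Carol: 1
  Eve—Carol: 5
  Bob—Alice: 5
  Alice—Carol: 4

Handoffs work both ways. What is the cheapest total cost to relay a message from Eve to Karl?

8

Some routes from Eve to Karl:
Eve - Mona - Bob - Carol - Alice - Karl: 1 + 5 + 1 + 4 + 2 = 13
Eve - Mona - Bob - Karl: 1 + 5 + 7 = 13
Eve - Carol - Alice - Karl: 5 + 4 + 2 = 11
Eve - Mona - Alice - Karl: 1 + 5 + 2 = 8
Eve - Carol - Karl: 5 + 7 = 12
Shortest: 8.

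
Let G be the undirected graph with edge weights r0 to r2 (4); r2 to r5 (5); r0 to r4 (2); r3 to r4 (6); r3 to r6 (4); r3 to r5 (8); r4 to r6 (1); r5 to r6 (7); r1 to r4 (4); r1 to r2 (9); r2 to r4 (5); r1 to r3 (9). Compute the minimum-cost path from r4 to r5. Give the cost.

8

A few of the r4→r5 routes:
r4→r3→r5: 6 + 8 = 14
r4→r2→r5: 5 + 5 = 10
r4→r3→r6→r5: 6 + 4 + 7 = 17
r4→r6→r3→r5: 1 + 4 + 8 = 13
r4→r0→r2→r5: 2 + 4 + 5 = 11
r4→r6→r5: 1 + 7 = 8
Shortest: 8.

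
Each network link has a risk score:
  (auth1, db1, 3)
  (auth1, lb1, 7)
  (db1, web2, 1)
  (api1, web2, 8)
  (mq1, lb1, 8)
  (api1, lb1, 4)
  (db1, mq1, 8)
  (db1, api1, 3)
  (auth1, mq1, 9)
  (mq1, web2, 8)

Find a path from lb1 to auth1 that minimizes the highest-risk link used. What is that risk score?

4

Comparing a few candidate routes:
lb1 - mq1 - web2 - api1 - db1 - auth1: max(8, 8, 8, 3, 3) = 8
lb1 - api1 - db1 - auth1: max(4, 3, 3) = 4
lb1 - auth1: max(7) = 7
The minimum achievable maximum is 4.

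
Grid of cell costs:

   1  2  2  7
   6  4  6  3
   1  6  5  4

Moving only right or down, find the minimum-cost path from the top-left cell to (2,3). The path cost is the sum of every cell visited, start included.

18

Cheapest: r0c0→r0c1→r0c2→r1c2→r1c3→r2c3
  1 + 2 + 2 + 6 + 3 + 4 = 18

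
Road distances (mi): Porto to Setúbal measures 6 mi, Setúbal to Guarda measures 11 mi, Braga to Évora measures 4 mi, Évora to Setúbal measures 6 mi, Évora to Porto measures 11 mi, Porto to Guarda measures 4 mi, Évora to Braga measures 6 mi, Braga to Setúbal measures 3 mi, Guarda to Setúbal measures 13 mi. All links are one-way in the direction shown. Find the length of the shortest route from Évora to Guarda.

15

Candidate routes:
Évora-Braga-Setúbal-Guarda: 6 + 3 + 11 = 20
Évora-Porto-Setúbal-Guarda: 11 + 6 + 11 = 28
Évora-Porto-Guarda: 11 + 4 = 15
Évora-Setúbal-Guarda: 6 + 11 = 17
Best route has total 15 mi.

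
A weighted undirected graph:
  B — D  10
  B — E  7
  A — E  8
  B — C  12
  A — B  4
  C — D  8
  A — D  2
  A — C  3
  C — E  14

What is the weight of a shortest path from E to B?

Checking several routes:
E-A-C-B: 8 + 3 + 12 = 23
E-A-B: 8 + 4 = 12
E-C-B: 14 + 12 = 26
E-A-D-B: 8 + 2 + 10 = 20
E-B: 7
E-C-A-B: 14 + 3 + 4 = 21
Best route has total 7.

7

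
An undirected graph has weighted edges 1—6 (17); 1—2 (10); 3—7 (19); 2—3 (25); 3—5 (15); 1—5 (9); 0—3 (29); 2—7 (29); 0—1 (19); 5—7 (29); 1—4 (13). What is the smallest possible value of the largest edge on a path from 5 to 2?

Some routes from 5 to 2:
5 → 7 → 3 → 0 → 1 → 2: max(29, 19, 29, 19, 10) = 29
5 → 1 → 0 → 3 → 7 → 2: max(9, 19, 29, 19, 29) = 29
5 → 1 → 0 → 3 → 2: max(9, 19, 29, 25) = 29
5 → 3 → 2: max(15, 25) = 25
5 → 1 → 2: max(9, 10) = 10
5 → 7 → 2: max(29, 29) = 29
Best route has worst link 10.

10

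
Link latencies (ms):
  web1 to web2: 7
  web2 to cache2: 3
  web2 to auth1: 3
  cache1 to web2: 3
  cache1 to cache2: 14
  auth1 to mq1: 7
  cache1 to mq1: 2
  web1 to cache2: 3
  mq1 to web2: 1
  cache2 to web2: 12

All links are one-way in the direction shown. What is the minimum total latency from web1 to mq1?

17

Candidate routes:
web1-cache2-web2-auth1-mq1: 3 + 12 + 3 + 7 = 25
web1-web2-auth1-mq1: 7 + 3 + 7 = 17
The minimum is 17 ms.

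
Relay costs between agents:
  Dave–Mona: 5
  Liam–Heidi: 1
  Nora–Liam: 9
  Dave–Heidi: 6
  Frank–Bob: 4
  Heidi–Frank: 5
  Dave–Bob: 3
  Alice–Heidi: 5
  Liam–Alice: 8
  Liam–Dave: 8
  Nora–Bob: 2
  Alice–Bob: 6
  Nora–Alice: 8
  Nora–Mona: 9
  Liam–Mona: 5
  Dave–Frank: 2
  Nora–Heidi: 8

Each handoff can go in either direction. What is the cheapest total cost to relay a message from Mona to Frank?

Some routes from Mona to Frank:
Mona→Liam→Heidi→Dave→Frank: 5 + 1 + 6 + 2 = 14
Mona→Dave→Frank: 5 + 2 = 7
Mona→Dave→Bob→Frank: 5 + 3 + 4 = 12
Mona→Liam→Heidi→Frank: 5 + 1 + 5 = 11
Mona→Liam→Dave→Frank: 5 + 8 + 2 = 15
The minimum is 7.

7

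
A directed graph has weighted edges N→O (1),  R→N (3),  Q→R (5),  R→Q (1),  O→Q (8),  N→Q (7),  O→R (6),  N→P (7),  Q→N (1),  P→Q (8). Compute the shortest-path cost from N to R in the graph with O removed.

12

Routes from N to R avoiding O:
N -> Q -> R: 7 + 5 = 12
N -> P -> Q -> R: 7 + 8 + 5 = 20
The minimum is 12.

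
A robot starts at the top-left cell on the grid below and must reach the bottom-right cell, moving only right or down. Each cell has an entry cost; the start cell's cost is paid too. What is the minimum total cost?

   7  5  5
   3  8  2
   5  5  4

Cheapest: [0,0] [0,1] [0,2] [1,2] [2,2]
  7 + 5 + 5 + 2 + 4 = 23

23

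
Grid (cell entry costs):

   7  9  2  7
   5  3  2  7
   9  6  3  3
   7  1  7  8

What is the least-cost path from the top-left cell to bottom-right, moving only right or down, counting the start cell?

Take r0c0 -> r1c0 -> r1c1 -> r1c2 -> r2c2 -> r2c3 -> r3c3 for a total of 7 + 5 + 3 + 2 + 3 + 3 + 8 = 31.
For comparison, the top-then-right route costs 43.

31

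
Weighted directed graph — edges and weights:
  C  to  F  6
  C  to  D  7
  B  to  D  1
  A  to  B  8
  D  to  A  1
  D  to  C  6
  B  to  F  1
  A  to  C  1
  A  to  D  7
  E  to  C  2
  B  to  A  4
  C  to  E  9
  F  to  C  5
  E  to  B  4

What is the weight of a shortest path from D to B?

9

Candidate routes:
D→A→B: 1 + 8 = 9
D→C→E→B: 6 + 9 + 4 = 19
D→A→C→E→B: 1 + 1 + 9 + 4 = 15
The minimum is 9.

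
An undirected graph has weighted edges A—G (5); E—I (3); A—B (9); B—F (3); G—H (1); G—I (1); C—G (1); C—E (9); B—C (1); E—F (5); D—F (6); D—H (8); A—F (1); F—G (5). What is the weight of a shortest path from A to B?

Checking several routes:
A→B: 9
A→F→B: 1 + 3 = 4
A→G→C→B: 5 + 1 + 1 = 7
A→F→G→C→B: 1 + 5 + 1 + 1 = 8
A→F→E→I→G→C→B: 1 + 5 + 3 + 1 + 1 + 1 = 12
The minimum is 4.

4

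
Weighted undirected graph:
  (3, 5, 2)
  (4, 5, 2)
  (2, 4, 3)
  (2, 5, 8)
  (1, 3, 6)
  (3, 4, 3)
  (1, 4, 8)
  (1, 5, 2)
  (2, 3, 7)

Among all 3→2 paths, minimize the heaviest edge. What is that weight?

3

A few of the 3→2 routes:
3 - 2: max(7) = 7
3 - 4 - 2: max(3, 3) = 3
3 - 1 - 4 - 2: max(6, 8, 3) = 8
3 - 5 - 4 - 2: max(2, 2, 3) = 3
3 - 1 - 5 - 4 - 2: max(6, 2, 2, 3) = 6
Smallest bottleneck: 3.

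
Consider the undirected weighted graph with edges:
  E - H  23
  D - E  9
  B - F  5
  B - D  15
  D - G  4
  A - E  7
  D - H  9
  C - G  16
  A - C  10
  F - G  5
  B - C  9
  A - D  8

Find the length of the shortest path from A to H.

A few of the A→H routes:
A -> C -> G -> D -> H: 10 + 16 + 4 + 9 = 39
A -> E -> D -> H: 7 + 9 + 9 = 25
A -> D -> H: 8 + 9 = 17
A -> E -> H: 7 + 23 = 30
Best route has total 17.

17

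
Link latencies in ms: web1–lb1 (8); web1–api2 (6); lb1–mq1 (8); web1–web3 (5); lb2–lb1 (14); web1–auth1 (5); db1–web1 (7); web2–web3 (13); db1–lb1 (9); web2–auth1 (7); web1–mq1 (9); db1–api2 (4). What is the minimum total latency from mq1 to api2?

15

A few of the mq1→api2 routes:
mq1 → web1 → db1 → api2: 9 + 7 + 4 = 20
mq1 → web1 → api2: 9 + 6 = 15
mq1 → lb1 → db1 → api2: 8 + 9 + 4 = 21
Best route has total 15 ms.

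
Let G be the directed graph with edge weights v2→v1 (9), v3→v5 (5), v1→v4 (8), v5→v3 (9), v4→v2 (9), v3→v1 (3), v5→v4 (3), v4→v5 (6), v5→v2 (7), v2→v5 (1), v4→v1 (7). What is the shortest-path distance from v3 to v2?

Candidate routes:
v3 -> v1 -> v4 -> v5 -> v2: 3 + 8 + 6 + 7 = 24
v3 -> v5 -> v2: 5 + 7 = 12
v3 -> v1 -> v4 -> v2: 3 + 8 + 9 = 20
v3 -> v5 -> v4 -> v2: 5 + 3 + 9 = 17
Best route has total 12.

12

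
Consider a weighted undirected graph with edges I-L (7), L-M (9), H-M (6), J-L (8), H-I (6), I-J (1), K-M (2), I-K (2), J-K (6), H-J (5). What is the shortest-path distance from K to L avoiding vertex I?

Candidate routes:
K→J→H→M→L: 6 + 5 + 6 + 9 = 26
K→M→L: 2 + 9 = 11
K→J→L: 6 + 8 = 14
K→M→H→J→L: 2 + 6 + 5 + 8 = 21
Best route has total 11.

11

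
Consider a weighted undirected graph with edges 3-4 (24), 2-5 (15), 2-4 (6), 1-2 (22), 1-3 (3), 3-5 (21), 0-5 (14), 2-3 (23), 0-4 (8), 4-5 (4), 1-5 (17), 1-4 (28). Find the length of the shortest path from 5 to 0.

A few of the 5→0 routes:
5 - 0: 14
5 - 1 - 4 - 0: 17 + 28 + 8 = 53
5 - 4 - 0: 4 + 8 = 12
5 - 1 - 2 - 4 - 0: 17 + 22 + 6 + 8 = 53
5 - 2 - 4 - 0: 15 + 6 + 8 = 29
5 - 1 - 3 - 4 - 0: 17 + 3 + 24 + 8 = 52
Best route has total 12.

12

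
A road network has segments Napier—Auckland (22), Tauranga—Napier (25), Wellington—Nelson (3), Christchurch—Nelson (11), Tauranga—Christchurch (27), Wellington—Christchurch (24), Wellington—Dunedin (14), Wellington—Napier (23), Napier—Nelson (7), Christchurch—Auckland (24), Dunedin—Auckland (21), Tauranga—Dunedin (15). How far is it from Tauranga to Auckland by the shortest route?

36

Some routes from Tauranga to Auckland:
Tauranga -> Dunedin -> Auckland: 15 + 21 = 36
Tauranga -> Christchurch -> Auckland: 27 + 24 = 51
Tauranga -> Dunedin -> Wellington -> Nelson -> Napier -> Auckland: 15 + 14 + 3 + 7 + 22 = 61
Tauranga -> Napier -> Auckland: 25 + 22 = 47
Shortest: 36 mi.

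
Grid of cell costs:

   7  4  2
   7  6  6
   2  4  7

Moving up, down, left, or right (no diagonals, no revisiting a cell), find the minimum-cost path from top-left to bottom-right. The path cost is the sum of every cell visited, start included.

One optimal route is r0c0 r0c1 r0c2 r1c2 r2c2.
Its cost is 7 + 4 + 2 + 6 + 7 = 26.

26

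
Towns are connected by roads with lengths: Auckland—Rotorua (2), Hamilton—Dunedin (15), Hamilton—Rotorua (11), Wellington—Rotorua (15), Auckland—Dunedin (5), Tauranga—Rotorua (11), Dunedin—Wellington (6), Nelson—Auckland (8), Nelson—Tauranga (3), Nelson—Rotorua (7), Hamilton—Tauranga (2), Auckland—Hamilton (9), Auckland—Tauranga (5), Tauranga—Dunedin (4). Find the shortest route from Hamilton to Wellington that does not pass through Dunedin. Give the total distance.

24

A few of the Hamilton→Wellington routes:
Hamilton - Tauranga - Auckland - Rotorua - Wellington: 2 + 5 + 2 + 15 = 24
Hamilton - Rotorua - Wellington: 11 + 15 = 26
Hamilton - Auckland - Rotorua - Wellington: 9 + 2 + 15 = 26
Shortest: 24.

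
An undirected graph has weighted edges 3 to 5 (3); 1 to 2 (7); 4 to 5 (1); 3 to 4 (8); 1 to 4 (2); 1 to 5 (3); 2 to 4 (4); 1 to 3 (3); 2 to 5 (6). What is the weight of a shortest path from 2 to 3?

8

Checking several routes:
2→4→1→3: 4 + 2 + 3 = 9
2→5→3: 6 + 3 = 9
2→4→5→3: 4 + 1 + 3 = 8
Shortest: 8.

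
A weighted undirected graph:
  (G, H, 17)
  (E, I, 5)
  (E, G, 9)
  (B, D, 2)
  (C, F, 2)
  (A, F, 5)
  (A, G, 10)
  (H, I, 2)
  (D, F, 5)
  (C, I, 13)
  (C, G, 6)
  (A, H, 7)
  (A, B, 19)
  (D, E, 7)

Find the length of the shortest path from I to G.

14

Comparing a few candidate routes:
I -> E -> G: 5 + 9 = 14
I -> H -> G: 2 + 17 = 19
I -> H -> A -> F -> C -> G: 2 + 7 + 5 + 2 + 6 = 22
I -> C -> G: 13 + 6 = 19
I -> H -> A -> G: 2 + 7 + 10 = 19
The minimum is 14.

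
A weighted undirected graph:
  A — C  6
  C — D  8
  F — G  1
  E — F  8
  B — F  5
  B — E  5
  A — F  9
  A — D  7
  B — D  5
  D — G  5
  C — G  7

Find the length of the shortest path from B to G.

Checking several routes:
B -> D -> G: 5 + 5 = 10
B -> F -> G: 5 + 1 = 6
B -> E -> F -> G: 5 + 8 + 1 = 14
Shortest: 6.

6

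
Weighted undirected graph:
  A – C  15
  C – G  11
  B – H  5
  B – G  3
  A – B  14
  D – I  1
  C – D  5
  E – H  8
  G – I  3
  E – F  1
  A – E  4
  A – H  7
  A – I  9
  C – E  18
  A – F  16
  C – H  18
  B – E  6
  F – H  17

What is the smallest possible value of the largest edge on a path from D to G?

3

Checking several routes:
D-I-A-E-B-G: max(1, 9, 4, 6, 3) = 9
D-C-G: max(5, 11) = 11
D-I-A-H-B-G: max(1, 9, 7, 5, 3) = 9
D-I-A-E-H-B-G: max(1, 9, 4, 8, 5, 3) = 9
D-I-G: max(1, 3) = 3
D-I-A-H-E-B-G: max(1, 9, 7, 8, 6, 3) = 9
Best route has worst link 3.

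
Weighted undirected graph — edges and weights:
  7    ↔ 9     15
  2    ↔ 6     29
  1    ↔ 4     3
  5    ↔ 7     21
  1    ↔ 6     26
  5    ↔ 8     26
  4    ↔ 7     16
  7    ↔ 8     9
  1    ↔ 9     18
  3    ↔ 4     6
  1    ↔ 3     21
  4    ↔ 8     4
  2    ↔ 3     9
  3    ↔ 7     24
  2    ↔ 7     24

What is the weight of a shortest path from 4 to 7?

13

Some routes from 4 to 7:
4 - 3 - 2 - 7: 6 + 9 + 24 = 39
4 - 7: 16
4 - 8 - 7: 4 + 9 = 13
4 - 3 - 7: 6 + 24 = 30
4 - 1 - 3 - 7: 3 + 21 + 24 = 48
4 - 1 - 9 - 7: 3 + 18 + 15 = 36
Shortest: 13.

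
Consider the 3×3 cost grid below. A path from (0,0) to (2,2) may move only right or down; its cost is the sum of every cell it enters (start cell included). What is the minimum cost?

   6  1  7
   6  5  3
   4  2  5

One optimal route is (0,0) -> (0,1) -> (1,1) -> (2,1) -> (2,2).
Its cost is 6 + 1 + 5 + 2 + 5 = 19.
For comparison, the top-then-right route costs 22.

19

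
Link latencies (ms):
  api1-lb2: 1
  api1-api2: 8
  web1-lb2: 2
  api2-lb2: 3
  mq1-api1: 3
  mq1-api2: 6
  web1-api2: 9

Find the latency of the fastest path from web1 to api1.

Checking several routes:
web1 -> lb2 -> api2 -> api1: 2 + 3 + 8 = 13
web1 -> api2 -> lb2 -> api1: 9 + 3 + 1 = 13
web1 -> lb2 -> api1: 2 + 1 = 3
web1 -> lb2 -> api2 -> mq1 -> api1: 2 + 3 + 6 + 3 = 14
The minimum is 3 ms.

3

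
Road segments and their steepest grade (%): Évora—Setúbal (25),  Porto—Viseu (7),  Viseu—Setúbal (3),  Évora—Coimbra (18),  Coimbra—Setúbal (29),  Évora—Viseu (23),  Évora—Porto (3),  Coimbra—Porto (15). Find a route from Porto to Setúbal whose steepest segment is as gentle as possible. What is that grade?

A few of the Porto→Setúbal routes:
Porto - Évora - Viseu - Setúbal: max(3, 23, 3) = 23
Porto - Évora - Setúbal: max(3, 25) = 25
Porto - Coimbra - Évora - Setúbal: max(15, 18, 25) = 25
Porto - Viseu - Setúbal: max(7, 3) = 7
Porto - Coimbra - Évora - Viseu - Setúbal: max(15, 18, 23, 3) = 23
Porto - Viseu - Évora - Setúbal: max(7, 23, 25) = 25
The minimum achievable maximum is 7%.

7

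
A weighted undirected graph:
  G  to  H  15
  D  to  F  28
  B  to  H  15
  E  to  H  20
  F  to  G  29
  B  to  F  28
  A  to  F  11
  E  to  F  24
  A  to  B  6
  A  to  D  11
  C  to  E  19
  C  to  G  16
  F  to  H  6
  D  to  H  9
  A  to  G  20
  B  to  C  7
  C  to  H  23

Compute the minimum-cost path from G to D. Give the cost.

24

Checking several routes:
G - A - D: 20 + 11 = 31
G - H - F - A - D: 15 + 6 + 11 + 11 = 43
G - C - B - A - D: 16 + 7 + 6 + 11 = 40
G - A - F - H - D: 20 + 11 + 6 + 9 = 46
G - H - D: 15 + 9 = 24
G - F - H - D: 29 + 6 + 9 = 44
Shortest: 24.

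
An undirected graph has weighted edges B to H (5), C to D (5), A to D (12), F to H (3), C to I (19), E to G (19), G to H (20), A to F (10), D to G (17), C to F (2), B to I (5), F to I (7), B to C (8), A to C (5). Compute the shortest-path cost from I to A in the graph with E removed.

A few of the I→A routes:
I → F → C → A: 7 + 2 + 5 = 14
I → F → A: 7 + 10 = 17
I → B → H → F → A: 5 + 5 + 3 + 10 = 23
I → B → H → F → C → A: 5 + 5 + 3 + 2 + 5 = 20
I → B → C → A: 5 + 8 + 5 = 18
Shortest: 14.

14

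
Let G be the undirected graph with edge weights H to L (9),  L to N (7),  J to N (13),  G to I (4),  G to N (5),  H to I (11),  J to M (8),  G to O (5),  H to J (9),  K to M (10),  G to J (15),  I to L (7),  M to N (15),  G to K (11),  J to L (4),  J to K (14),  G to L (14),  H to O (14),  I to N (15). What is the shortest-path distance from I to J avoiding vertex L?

Some routes from I to J avoiding L:
I → H → J: 11 + 9 = 20
I → G → N → J: 4 + 5 + 13 = 22
I → N → J: 15 + 13 = 28
I → G → N → M → J: 4 + 5 + 15 + 8 = 32
I → G → K → J: 4 + 11 + 14 = 29
I → G → J: 4 + 15 = 19
The minimum is 19.

19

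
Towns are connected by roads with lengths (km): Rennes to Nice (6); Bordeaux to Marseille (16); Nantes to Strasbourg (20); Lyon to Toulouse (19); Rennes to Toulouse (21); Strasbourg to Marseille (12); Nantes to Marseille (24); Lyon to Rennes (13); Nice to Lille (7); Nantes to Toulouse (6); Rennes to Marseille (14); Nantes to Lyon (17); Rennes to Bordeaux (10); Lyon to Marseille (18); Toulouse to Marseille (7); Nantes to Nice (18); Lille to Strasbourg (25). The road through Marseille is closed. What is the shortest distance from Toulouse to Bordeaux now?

Comparing a few candidate routes:
Toulouse → Lyon → Rennes → Bordeaux: 19 + 13 + 10 = 42
Toulouse → Rennes → Bordeaux: 21 + 10 = 31
Toulouse → Nantes → Nice → Rennes → Bordeaux: 6 + 18 + 6 + 10 = 40
Best route has total 31 km.

31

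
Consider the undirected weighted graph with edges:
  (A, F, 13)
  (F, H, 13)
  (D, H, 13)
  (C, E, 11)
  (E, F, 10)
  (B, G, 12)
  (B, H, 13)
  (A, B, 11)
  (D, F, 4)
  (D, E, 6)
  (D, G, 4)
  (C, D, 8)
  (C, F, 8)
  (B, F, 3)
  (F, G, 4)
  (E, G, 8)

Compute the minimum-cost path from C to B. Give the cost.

A few of the C→B routes:
C -> D -> F -> B: 8 + 4 + 3 = 15
C -> F -> B: 8 + 3 = 11
C -> D -> G -> F -> B: 8 + 4 + 4 + 3 = 19
C -> D -> G -> B: 8 + 4 + 12 = 24
C -> E -> F -> B: 11 + 10 + 3 = 24
Shortest: 11.

11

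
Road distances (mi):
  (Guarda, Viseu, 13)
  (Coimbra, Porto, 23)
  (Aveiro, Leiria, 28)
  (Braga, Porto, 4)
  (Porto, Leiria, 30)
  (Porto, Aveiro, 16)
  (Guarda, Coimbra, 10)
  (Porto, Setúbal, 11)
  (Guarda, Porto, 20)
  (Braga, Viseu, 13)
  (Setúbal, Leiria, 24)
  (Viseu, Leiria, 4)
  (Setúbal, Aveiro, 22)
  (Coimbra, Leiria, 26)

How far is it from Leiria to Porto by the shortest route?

21

Checking several routes:
Leiria -> Porto: 30
Leiria -> Setúbal -> Porto: 24 + 11 = 35
Leiria -> Viseu -> Braga -> Porto: 4 + 13 + 4 = 21
The minimum is 21 mi.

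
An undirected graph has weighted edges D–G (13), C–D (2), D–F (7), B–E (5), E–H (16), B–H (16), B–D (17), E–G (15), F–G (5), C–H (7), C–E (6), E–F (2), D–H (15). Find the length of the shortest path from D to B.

A few of the D→B routes:
D -> C -> H -> E -> B: 2 + 7 + 16 + 5 = 30
D -> G -> F -> E -> B: 13 + 5 + 2 + 5 = 25
D -> C -> E -> B: 2 + 6 + 5 = 13
D -> C -> H -> B: 2 + 7 + 16 = 25
D -> B: 17
D -> F -> E -> B: 7 + 2 + 5 = 14
The minimum is 13.

13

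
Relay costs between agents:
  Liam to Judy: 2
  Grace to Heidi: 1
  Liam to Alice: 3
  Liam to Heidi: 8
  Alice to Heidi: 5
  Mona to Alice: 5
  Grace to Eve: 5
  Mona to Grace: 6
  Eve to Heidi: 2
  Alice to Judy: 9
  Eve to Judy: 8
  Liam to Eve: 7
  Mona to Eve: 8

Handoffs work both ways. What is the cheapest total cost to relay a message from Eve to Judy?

Comparing a few candidate routes:
Eve - Heidi - Alice - Liam - Judy: 2 + 5 + 3 + 2 = 12
Eve - Liam - Judy: 7 + 2 = 9
Eve - Heidi - Liam - Judy: 2 + 8 + 2 = 12
Eve - Judy: 8
Best route has total 8.

8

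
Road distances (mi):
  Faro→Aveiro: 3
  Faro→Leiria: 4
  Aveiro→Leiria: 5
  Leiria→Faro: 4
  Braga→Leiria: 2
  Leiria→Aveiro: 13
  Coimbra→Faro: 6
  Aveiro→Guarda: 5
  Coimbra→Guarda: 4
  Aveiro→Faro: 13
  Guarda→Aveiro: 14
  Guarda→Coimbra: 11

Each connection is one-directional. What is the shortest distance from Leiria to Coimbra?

23

Paths from Leiria to Coimbra:
Leiria - Aveiro - Guarda - Coimbra: 13 + 5 + 11 = 29
Leiria - Faro - Aveiro - Guarda - Coimbra: 4 + 3 + 5 + 11 = 23
Shortest: 23 mi.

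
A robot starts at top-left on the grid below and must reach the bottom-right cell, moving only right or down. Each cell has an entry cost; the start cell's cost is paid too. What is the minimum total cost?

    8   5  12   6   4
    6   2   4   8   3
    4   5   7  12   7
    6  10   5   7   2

Cheapest: [0,0] → [0,1] → [1,1] → [1,2] → [1,3] → [1,4] → [2,4] → [3,4]
  8 + 5 + 2 + 4 + 8 + 3 + 7 + 2 = 39

39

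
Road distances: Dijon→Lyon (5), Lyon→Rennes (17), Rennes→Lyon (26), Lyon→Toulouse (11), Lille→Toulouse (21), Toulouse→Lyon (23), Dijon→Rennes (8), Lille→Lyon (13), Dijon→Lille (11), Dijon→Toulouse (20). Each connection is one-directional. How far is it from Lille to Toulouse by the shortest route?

21

Paths from Lille to Toulouse:
Lille -> Lyon -> Toulouse: 13 + 11 = 24
Lille -> Toulouse: 21
Best route has total 21.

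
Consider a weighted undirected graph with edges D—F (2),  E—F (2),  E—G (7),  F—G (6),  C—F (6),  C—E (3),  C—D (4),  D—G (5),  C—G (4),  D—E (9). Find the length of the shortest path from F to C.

A few of the F→C routes:
F → E → C: 2 + 3 = 5
F → C: 6
F → G → C: 6 + 4 = 10
F → D → C: 2 + 4 = 6
Shortest: 5.

5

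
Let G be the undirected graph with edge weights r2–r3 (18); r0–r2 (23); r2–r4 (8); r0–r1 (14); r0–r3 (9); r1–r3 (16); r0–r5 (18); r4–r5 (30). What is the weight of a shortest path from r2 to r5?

Candidate routes:
r2→r3→r1→r0→r5: 18 + 16 + 14 + 18 = 66
r2→r0→r5: 23 + 18 = 41
r2→r3→r0→r5: 18 + 9 + 18 = 45
r2→r4→r5: 8 + 30 = 38
Best route has total 38.

38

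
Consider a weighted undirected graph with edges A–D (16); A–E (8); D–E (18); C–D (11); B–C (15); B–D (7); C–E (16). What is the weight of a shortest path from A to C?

24

Some routes from A to C:
A -> D -> C: 16 + 11 = 27
A -> E -> C: 8 + 16 = 24
A -> E -> D -> C: 8 + 18 + 11 = 37
The minimum is 24.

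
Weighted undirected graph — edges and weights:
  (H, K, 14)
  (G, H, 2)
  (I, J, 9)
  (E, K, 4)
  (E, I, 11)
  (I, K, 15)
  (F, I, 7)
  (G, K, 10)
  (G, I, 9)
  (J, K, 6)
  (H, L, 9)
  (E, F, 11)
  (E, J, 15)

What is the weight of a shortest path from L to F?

A few of the L→F routes:
L - H - G - I - F: 9 + 2 + 9 + 7 = 27
L - H - K - E - F: 9 + 14 + 4 + 11 = 38
L - H - G - K - E - F: 9 + 2 + 10 + 4 + 11 = 36
L - H - G - I - E - F: 9 + 2 + 9 + 11 + 11 = 42
L - H - G - K - J - I - F: 9 + 2 + 10 + 6 + 9 + 7 = 43
Best route has total 27.

27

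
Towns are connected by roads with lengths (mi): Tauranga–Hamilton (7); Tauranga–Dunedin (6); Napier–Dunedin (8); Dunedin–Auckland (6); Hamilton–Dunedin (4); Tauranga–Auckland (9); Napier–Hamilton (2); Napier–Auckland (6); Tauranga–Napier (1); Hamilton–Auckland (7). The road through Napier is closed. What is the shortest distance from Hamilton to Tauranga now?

7

A few of the Hamilton→Tauranga routes:
Hamilton-Auckland-Tauranga: 7 + 9 = 16
Hamilton-Tauranga: 7
Hamilton-Dunedin-Tauranga: 4 + 6 = 10
The minimum is 7 mi.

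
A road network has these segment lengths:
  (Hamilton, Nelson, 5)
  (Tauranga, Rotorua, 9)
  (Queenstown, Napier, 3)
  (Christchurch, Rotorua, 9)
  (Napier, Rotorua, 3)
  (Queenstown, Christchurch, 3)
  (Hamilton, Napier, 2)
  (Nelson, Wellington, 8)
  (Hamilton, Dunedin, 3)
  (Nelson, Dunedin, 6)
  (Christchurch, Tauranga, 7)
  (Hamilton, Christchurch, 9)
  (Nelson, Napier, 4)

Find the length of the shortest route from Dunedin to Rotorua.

8

Some routes from Dunedin to Rotorua:
Dunedin-Hamilton-Napier-Rotorua: 3 + 2 + 3 = 8
Dunedin-Hamilton-Nelson-Napier-Rotorua: 3 + 5 + 4 + 3 = 15
Dunedin-Nelson-Napier-Rotorua: 6 + 4 + 3 = 13
The minimum is 8.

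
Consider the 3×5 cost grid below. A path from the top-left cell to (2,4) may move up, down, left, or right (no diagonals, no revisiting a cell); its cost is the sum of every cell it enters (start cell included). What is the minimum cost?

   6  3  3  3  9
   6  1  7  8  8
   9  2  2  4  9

27

Path (0,0) (0,1) (1,1) (2,1) (2,2) (2,3) (2,4): 6 + 3 + 1 + 2 + 2 + 4 + 9 = 27.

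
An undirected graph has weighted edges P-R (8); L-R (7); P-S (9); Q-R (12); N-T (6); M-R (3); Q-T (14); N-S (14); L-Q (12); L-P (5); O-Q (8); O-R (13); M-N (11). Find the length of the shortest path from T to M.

17

Comparing a few candidate routes:
T-Q-R-M: 14 + 12 + 3 = 29
T-N-M: 6 + 11 = 17
T-Q-L-R-M: 14 + 12 + 7 + 3 = 36
Shortest: 17.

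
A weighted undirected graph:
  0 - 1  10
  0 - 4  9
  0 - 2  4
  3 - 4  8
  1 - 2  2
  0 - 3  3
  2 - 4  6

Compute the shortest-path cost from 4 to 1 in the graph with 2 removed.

Candidate routes:
4 → 3 → 0 → 1: 8 + 3 + 10 = 21
4 → 0 → 1: 9 + 10 = 19
The minimum is 19.

19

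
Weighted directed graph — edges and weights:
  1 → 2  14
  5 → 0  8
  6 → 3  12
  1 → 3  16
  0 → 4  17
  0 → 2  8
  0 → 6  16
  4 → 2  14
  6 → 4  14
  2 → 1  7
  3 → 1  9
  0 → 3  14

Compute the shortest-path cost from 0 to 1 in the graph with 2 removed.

23

Routes from 0 to 1 avoiding 2:
0 - 6 - 3 - 1: 16 + 12 + 9 = 37
0 - 3 - 1: 14 + 9 = 23
Shortest: 23.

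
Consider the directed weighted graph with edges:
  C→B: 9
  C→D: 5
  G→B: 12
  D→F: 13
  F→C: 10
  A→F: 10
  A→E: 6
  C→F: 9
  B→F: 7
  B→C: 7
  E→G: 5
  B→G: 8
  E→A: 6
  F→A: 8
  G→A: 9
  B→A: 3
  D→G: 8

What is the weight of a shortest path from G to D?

Paths from G to D:
G→A→F→C→D: 9 + 10 + 10 + 5 = 34
G→B→A→F→C→D: 12 + 3 + 10 + 10 + 5 = 40
G→B→C→D: 12 + 7 + 5 = 24
G→B→F→C→D: 12 + 7 + 10 + 5 = 34
Shortest: 24.

24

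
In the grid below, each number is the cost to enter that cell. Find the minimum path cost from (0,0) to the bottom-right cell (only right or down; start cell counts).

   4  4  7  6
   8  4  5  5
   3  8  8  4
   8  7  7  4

30

Best path: [0,0]→[0,1]→[1,1]→[1,2]→[1,3]→[2,3]→[3,3]
Cost: 4 + 4 + 4 + 5 + 5 + 4 + 4 = 30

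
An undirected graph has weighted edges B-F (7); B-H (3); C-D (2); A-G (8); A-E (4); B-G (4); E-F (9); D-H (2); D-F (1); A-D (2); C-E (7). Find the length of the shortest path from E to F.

Comparing a few candidate routes:
E → F: 9
E → C → D → F: 7 + 2 + 1 = 10
E → A → D → F: 4 + 2 + 1 = 7
Best route has total 7.

7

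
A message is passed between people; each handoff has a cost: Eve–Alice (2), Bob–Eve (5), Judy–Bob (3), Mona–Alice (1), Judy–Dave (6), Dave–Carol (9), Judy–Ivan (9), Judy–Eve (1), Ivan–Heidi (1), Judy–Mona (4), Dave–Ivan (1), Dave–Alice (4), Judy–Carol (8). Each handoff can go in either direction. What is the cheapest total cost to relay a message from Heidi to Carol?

Checking several routes:
Heidi - Ivan - Dave - Judy - Carol: 1 + 1 + 6 + 8 = 16
Heidi - Ivan - Judy - Carol: 1 + 9 + 8 = 18
Heidi - Ivan - Dave - Alice - Eve - Judy - Carol: 1 + 1 + 4 + 2 + 1 + 8 = 17
Heidi - Ivan - Dave - Carol: 1 + 1 + 9 = 11
Best route has total 11.

11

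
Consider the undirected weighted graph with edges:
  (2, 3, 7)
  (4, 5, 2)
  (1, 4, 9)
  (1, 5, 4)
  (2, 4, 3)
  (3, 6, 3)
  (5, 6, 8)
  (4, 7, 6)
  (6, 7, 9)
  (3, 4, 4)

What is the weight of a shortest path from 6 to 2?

10

A few of the 6→2 routes:
6 - 3 - 2: 3 + 7 = 10
6 - 5 - 4 - 2: 8 + 2 + 3 = 13
6 - 3 - 4 - 2: 3 + 4 + 3 = 10
The minimum is 10.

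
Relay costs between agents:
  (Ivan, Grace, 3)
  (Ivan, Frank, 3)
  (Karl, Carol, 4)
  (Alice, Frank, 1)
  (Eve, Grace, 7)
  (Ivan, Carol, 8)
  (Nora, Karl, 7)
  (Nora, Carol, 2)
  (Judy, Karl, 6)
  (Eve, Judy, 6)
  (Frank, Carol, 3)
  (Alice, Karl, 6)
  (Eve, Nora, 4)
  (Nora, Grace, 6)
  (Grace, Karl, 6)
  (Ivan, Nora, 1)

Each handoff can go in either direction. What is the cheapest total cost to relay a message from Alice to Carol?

4

Comparing a few candidate routes:
Alice → Karl → Carol: 6 + 4 = 10
Alice → Frank → Ivan → Nora → Carol: 1 + 3 + 1 + 2 = 7
Alice → Frank → Ivan → Grace → Nora → Carol: 1 + 3 + 3 + 6 + 2 = 15
Alice → Frank → Carol: 1 + 3 = 4
Alice → Karl → Nora → Carol: 6 + 7 + 2 = 15
Alice → Frank → Ivan → Carol: 1 + 3 + 8 = 12
The minimum is 4.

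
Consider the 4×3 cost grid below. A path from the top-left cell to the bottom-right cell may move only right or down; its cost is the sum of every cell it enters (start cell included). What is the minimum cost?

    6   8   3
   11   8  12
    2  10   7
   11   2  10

41

Path [0,0] [1,0] [2,0] [2,1] [3,1] [3,2]: 6 + 11 + 2 + 10 + 2 + 10 = 41.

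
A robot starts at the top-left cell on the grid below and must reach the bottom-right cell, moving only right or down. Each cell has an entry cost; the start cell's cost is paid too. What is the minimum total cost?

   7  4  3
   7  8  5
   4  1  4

23

Take (0,0)→(0,1)→(0,2)→(1,2)→(2,2) for a total of 7 + 4 + 3 + 5 + 4 = 23.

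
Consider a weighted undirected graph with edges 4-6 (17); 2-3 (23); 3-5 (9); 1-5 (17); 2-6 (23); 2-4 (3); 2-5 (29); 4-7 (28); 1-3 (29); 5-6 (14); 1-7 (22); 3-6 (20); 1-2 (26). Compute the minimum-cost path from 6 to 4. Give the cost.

17

Comparing a few candidate routes:
6-4: 17
6-5-1-2-4: 14 + 17 + 26 + 3 = 60
6-2-4: 23 + 3 = 26
6-3-2-4: 20 + 23 + 3 = 46
6-5-2-4: 14 + 29 + 3 = 46
6-5-3-2-4: 14 + 9 + 23 + 3 = 49
Shortest: 17.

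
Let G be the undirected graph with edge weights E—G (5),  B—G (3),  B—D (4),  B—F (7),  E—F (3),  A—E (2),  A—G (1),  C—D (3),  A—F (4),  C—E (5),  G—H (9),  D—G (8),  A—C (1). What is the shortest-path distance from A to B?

Comparing a few candidate routes:
A -> G -> B: 1 + 3 = 4
A -> G -> D -> B: 1 + 8 + 4 = 13
A -> E -> F -> B: 2 + 3 + 7 = 12
A -> F -> B: 4 + 7 = 11
A -> C -> D -> B: 1 + 3 + 4 = 8
A -> E -> G -> B: 2 + 5 + 3 = 10
Shortest: 4.

4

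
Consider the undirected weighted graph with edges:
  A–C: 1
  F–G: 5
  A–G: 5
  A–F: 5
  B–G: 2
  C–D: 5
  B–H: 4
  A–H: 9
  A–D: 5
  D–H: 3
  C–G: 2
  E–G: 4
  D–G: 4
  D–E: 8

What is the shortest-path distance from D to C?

Checking several routes:
D→G→A→C: 4 + 5 + 1 = 10
D→G→C: 4 + 2 = 6
D→H→B→G→C: 3 + 4 + 2 + 2 = 11
D→A→C: 5 + 1 = 6
D→C: 5
The minimum is 5.

5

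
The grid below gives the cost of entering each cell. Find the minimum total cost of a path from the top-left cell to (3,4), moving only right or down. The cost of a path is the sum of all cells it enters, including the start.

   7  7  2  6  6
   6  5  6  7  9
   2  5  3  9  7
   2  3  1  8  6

35

One optimal route is (0,0)→(1,0)→(2,0)→(3,0)→(3,1)→(3,2)→(3,3)→(3,4).
Its cost is 7 + 6 + 2 + 2 + 3 + 1 + 8 + 6 = 35.
For comparison, the top-then-right route costs 50.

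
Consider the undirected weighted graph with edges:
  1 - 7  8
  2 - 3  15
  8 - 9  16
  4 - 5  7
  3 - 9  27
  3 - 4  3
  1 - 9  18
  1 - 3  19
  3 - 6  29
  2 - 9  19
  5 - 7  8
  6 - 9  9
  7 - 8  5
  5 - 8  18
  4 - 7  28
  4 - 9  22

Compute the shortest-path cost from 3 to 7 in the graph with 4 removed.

Comparing a few candidate routes:
3 → 9 → 8 → 7: 27 + 16 + 5 = 48
3 → 2 → 9 → 8 → 7: 15 + 19 + 16 + 5 = 55
3 → 1 → 7: 19 + 8 = 27
3 → 9 → 1 → 7: 27 + 18 + 8 = 53
Best route has total 27.

27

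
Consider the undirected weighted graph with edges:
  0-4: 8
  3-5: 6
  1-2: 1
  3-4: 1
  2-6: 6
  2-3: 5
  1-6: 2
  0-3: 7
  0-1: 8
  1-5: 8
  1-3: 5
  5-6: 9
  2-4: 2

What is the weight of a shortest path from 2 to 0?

Comparing a few candidate routes:
2-4-3-0: 2 + 1 + 7 = 10
2-4-0: 2 + 8 = 10
2-1-0: 1 + 8 = 9
Best route has total 9.

9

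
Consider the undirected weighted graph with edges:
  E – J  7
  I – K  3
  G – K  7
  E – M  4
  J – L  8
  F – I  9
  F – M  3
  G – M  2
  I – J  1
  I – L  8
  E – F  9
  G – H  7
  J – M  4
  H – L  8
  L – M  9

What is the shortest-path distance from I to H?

Some routes from I to H:
I - J - L - H: 1 + 8 + 8 = 17
I - J - M - G - H: 1 + 4 + 2 + 7 = 14
I - J - E - M - G - H: 1 + 7 + 4 + 2 + 7 = 21
I - L - H: 8 + 8 = 16
I - K - G - H: 3 + 7 + 7 = 17
Best route has total 14.

14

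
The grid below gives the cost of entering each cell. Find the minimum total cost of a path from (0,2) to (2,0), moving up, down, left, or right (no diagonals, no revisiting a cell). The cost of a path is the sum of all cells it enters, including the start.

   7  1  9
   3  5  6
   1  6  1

Take (0,2) → (0,1) → (1,1) → (1,0) → (2,0) for a total of 9 + 1 + 5 + 3 + 1 = 19.

19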